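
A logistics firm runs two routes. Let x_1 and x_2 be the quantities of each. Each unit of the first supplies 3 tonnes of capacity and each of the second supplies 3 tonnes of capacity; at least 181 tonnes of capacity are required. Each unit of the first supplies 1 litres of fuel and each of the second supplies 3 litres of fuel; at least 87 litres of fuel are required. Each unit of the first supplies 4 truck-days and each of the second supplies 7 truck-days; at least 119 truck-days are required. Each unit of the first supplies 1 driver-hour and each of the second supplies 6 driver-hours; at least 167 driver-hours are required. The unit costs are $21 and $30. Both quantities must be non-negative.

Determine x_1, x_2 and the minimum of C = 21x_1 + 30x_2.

The feasible region is unbounded (it extends along (0, 1), (1, 0)), but C strictly increases along every unbounded feasible direction, so there is no improving ray and the minimum is attained at a vertex.

The binding constraints are 3x_1 + 3x_2 = 181 and x_1 + 6x_2 = 167.
Solving simultaneously gives x_1 = 39, x_2 = 64/3.

x_1 = 39, x_2 = 64/3, minimum C = 1459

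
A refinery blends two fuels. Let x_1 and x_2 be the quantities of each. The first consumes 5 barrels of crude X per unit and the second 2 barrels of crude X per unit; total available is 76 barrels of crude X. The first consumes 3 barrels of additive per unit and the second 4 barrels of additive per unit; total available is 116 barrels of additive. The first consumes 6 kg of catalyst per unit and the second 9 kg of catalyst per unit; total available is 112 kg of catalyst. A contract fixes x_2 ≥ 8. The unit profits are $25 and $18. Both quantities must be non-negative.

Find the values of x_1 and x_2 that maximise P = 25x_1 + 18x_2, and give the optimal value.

x_1 = 20/3, x_2 = 8, maximum P = 932/3

Feasible corners and P = 25x_1 + 18x_2:
  (0, 112/9) → P = 224
  (0, 8) → P = 144
  (20/3, 8) → P = 932/3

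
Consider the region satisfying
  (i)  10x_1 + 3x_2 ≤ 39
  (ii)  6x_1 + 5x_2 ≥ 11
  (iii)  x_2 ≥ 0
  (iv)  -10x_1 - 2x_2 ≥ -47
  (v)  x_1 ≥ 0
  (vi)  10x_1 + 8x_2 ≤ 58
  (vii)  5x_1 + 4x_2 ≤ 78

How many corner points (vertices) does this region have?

5

Intersecting each pair of boundary lines and keeping only the points that satisfy every inequality leaves:
  (39/10, 0)
  (69/25, 19/5)
  (11/6, 0)
  (0, 11/5)
  (0, 29/4)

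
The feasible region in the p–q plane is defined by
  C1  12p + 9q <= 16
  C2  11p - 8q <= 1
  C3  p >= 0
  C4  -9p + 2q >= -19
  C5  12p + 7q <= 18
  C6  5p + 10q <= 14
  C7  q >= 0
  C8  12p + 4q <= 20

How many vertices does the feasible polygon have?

Intersecting each pair of boundary lines and keeping only the points that satisfy every inequality leaves:
  (137/195, 164/195)
  (34/75, 88/75)
  (1/11, 0)
  (0, 7/5)
  (0, 0)

5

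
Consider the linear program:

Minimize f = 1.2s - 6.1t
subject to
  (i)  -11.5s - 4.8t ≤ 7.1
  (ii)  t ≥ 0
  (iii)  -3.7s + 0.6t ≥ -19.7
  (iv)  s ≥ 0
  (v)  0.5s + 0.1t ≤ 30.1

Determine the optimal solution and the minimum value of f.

Feasible corners and f = 1.2s - 6.1t:
  (197/37, 0) → f = 1182/185
  (0, 0) → f = 0
  (2003/67, 10152/67) → f = -297618/335
  (0, 301) → f = -18361/10

At the optimal vertex, s = 0 and 0.5s + 0.1t = 30.1.
Solving simultaneously gives s = 0, t = 301.

s = 0, t = 301, minimum f = -1836.1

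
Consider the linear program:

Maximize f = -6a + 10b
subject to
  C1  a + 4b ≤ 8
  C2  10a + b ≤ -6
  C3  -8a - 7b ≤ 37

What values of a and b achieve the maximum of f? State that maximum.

a = -204/25, b = 101/25, maximum f = 2234/25

At the optimal vertex, a + 4b = 8 and -8a - 7b = 37.
Solving simultaneously gives a = -204/25, b = 101/25.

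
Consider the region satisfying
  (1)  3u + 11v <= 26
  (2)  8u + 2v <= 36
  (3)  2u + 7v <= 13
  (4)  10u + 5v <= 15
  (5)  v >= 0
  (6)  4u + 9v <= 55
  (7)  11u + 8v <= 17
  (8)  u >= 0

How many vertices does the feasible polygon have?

The feasible vertices (each the meet of two boundaries and inside every other half-plane) are:
  (15/61, 109/61)
  (0, 13/7)
  (3/2, 0)
  (7/5, 1/5)
  (0, 0)

5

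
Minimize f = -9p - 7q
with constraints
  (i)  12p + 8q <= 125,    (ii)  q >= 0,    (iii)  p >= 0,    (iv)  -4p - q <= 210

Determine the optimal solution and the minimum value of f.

p = 0, q = 125/8, minimum f = -875/8

Vertices and f = -9p - 7q:
  (125/12, 0) → f = -375/4
  (0, 125/8) → f = -875/8
  (0, 0) → f = 0

At the optimal vertex, 12p + 8q = 125 and p = 0.
Solving simultaneously gives p = 0, q = 125/8.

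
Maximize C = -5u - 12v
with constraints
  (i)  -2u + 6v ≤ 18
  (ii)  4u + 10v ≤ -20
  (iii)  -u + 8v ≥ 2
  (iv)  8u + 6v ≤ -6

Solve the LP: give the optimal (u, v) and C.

Feasible corners and C = -5u - 12v:
  (-75/11, 8/11) → C = 279/11
  (-66/5, -7/5) → C = 414/5
  (-30/7, -2/7) → C = 174/7

The binding constraints are -2u + 6v = 18 and -u + 8v = 2.
Solving simultaneously gives u = -66/5, v = -7/5.

u = -66/5, v = -7/5, maximum C = 414/5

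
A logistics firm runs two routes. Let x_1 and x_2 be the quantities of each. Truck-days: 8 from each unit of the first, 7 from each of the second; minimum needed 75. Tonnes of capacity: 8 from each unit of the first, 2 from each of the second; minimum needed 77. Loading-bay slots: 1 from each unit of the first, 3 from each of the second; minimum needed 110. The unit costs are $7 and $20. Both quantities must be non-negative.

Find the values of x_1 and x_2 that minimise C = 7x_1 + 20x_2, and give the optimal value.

x_1 = 1/2, x_2 = 73/2, minimum C = 1467/2

The feasible region is unbounded (it extends along (0, 1), (1, 0)), but C strictly increases along every unbounded feasible direction, so there is no improving ray and the minimum is attained at a vertex.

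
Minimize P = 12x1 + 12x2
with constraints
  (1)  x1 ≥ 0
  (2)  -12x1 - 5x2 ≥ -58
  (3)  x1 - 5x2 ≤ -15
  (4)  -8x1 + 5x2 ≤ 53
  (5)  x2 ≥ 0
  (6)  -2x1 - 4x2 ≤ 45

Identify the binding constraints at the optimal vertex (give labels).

Feasible corners and P = 12x1 + 12x2:
  (0, 3) → P = 36
  (0, 53/5) → P = 636/5
  (43/13, 238/65) → P = 5436/65
  (1/4, 11) → P = 135

The minimum is at (0, 3). Substituting into each constraint, equality holds for (1) and (3); the remaining constraints have slack.

(1) and (3)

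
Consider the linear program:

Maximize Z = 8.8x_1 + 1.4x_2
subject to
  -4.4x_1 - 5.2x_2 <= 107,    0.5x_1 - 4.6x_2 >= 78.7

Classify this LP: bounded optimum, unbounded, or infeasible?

unbounded

From the feasible point (-2074/571, -19989/1142), moving in the direction (5.2, -4.4) keeps every constraint satisfied while Z increases without bound.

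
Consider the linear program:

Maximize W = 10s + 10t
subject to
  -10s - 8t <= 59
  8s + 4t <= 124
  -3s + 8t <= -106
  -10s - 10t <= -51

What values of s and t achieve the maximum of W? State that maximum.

s = 354/19, t = -119/19, maximum W = 2350/19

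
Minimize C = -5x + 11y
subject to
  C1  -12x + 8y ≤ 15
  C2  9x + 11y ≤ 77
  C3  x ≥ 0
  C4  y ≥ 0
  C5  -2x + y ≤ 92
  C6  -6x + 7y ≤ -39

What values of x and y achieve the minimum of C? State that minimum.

Feasible corners and C = -5x + 11y:
  (77/9, 0) → C = -385/9
  (968/129, 37/43) → C = -3619/129
  (13/2, 0) → C = -65/2

At the optimal vertex, 9x + 11y = 77 and y = 0.
Solving simultaneously gives x = 77/9, y = 0.

x = 77/9, y = 0, minimum C = -385/9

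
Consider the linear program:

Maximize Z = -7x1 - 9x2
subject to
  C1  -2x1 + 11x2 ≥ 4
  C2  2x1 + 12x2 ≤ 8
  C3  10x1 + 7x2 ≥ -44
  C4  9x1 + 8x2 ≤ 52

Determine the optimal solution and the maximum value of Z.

Corner points and Z = -7x1 - 9x2:
  (20/23, 12/23) → Z = -248/23
  (-128/31, -12/31) → Z = 1004/31
  (-292/53, 84/53) → Z = 1288/53

x1 = -128/31, x2 = -12/31, maximum Z = 1004/31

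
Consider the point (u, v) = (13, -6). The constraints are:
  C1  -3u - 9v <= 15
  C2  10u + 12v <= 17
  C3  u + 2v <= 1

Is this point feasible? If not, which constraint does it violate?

Constraint C2: 10u + 12v = 58, which is not ≤ 17. All other constraints are satisfied.

not feasible — violates C2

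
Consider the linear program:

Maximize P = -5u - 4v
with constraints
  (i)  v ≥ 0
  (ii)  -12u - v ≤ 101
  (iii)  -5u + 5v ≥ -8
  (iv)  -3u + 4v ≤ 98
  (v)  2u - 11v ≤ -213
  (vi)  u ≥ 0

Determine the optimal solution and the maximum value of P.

Vertices and P = -5u - 4v:
  (522/5, 514/5) → P = -4666/5
  (1153/45, 1081/45) → P = -1121/5
  (0, 49/2) → P = -98
  (0, 213/11) → P = -852/11

u = 0, v = 213/11, maximum P = -852/11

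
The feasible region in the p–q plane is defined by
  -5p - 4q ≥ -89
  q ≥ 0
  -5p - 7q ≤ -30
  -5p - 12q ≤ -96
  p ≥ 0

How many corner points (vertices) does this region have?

Intersecting each pair of boundary lines and keeping only the points that satisfy every inequality leaves:
  (171/10, 7/8)
  (0, 89/4)
  (0, 8)

3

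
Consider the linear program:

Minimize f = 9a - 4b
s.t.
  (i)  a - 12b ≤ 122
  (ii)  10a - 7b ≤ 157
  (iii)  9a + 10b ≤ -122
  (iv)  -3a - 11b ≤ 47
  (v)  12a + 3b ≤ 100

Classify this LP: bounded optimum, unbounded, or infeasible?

From the feasible point (-872/69, -19/23), moving in the direction (-10, 9) keeps every constraint satisfied while f decreases without bound.

unbounded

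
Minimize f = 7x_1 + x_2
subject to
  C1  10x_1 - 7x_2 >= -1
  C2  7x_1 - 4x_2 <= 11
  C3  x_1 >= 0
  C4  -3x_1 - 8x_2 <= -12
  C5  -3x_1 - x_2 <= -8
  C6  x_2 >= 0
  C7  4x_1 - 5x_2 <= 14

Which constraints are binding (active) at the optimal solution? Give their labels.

Feasible corners and f = 7x_1 + x_2:
  (9, 13) → f = 76
  (55/31, 83/31) → f = 468/31
  (43/19, 23/19) → f = 324/19

The minimum is at (55/31, 83/31). Substituting into each constraint, equality holds for C1 and C5; the remaining constraints have slack.

C1 and C5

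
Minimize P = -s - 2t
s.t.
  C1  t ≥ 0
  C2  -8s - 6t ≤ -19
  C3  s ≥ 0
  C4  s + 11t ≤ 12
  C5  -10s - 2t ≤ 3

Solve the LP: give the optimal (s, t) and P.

The optimum lies where t = 0 and s + 11t = 12.
Solving simultaneously gives s = 12, t = 0.

s = 12, t = 0, minimum P = -12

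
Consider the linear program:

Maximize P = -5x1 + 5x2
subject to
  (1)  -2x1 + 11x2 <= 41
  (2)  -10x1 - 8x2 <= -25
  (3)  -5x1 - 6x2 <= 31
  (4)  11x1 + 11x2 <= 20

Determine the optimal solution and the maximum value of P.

Feasible corners and P = -5x1 + 5x2:
  (199/10, -87/4) → P = -833/4
  (115/22, -75/22) → P = -475/11
  (461/11, -441/11) → P = -410

At the optimal vertex, -10x1 - 8x2 = -25 and 11x1 + 11x2 = 20.
Solving simultaneously gives x1 = 115/22, x2 = -75/22.

x1 = 115/22, x2 = -75/22, maximum P = -475/11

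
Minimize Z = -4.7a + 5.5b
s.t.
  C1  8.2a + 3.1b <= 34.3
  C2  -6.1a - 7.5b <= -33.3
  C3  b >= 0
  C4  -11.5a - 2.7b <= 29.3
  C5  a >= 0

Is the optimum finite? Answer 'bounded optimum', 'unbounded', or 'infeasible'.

Corner points and Z = -4.7a + 5.5b:
  (15402/4259, 6383/4259) → Z = -372829/42590
  (0, 343/31) → Z = 3773/62
  (0, 4.44) → Z = 24.42
The feasible region has finitely many vertices and no improving ray; the minimum is -372829/42590 at (15402/4259, 6383/4259).

bounded optimum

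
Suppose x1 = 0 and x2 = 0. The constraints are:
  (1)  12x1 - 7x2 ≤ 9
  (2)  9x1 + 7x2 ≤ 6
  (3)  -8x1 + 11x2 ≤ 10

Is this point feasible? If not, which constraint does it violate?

(1): 0 ≤ 9 ✓
(2): 0 ≤ 6 ✓
(3): 0 ≤ 10 ✓

feasible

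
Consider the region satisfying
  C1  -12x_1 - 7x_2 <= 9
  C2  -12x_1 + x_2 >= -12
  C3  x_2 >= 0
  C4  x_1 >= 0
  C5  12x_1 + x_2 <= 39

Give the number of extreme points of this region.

4

Pairwise boundary intersections that survive every other constraint:
  (1, 0)
  (17/8, 27/2)
  (0, 0)
  (0, 39)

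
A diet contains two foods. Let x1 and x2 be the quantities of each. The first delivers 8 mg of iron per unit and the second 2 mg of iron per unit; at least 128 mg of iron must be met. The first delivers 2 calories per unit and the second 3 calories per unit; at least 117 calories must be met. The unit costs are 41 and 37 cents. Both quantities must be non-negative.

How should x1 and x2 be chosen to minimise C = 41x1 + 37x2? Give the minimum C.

x1 = 15/2, x2 = 34, minimum C = 3131/2

Vertices and C = 41x1 + 37x2:
  (0, 64) → C = 2368
  (117/2, 0) → C = 4797/2
  (15/2, 34) → C = 3131/2
The feasible region is unbounded (it extends along (0, 1), (1, 0)), but C strictly increases along every unbounded feasible direction, so there is no improving ray and the minimum is attained at a vertex.

The binding constraints are 8x1 + 2x2 = 128 and 2x1 + 3x2 = 117.
Solving simultaneously gives x1 = 15/2, x2 = 34.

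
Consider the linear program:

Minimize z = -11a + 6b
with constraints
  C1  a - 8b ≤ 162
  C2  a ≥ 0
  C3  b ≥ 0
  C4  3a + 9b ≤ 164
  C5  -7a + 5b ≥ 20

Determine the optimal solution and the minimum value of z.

At the optimal vertex, 3a + 9b = 164 and -7a + 5b = 20.
Solving simultaneously gives a = 320/39, b = 604/39.

a = 320/39, b = 604/39, minimum z = 8/3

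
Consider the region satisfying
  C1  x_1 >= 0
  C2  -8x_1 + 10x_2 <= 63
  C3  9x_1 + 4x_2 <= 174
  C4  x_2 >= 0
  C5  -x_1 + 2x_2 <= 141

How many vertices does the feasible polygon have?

4

The feasible vertices (each the meet of two boundaries and inside every other half-plane) are:
  (0, 63/10)
  (0, 0)
  (744/61, 1959/122)
  (58/3, 0)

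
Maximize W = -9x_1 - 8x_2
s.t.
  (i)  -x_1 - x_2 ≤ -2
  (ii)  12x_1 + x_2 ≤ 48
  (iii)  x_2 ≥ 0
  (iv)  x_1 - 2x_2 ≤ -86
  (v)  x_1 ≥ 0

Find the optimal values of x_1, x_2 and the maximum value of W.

x_1 = 0, x_2 = 43, maximum W = -344

At the optimal vertex, x_1 - 2x_2 = -86 and x_1 = 0.
Solving simultaneously gives x_1 = 0, x_2 = 43.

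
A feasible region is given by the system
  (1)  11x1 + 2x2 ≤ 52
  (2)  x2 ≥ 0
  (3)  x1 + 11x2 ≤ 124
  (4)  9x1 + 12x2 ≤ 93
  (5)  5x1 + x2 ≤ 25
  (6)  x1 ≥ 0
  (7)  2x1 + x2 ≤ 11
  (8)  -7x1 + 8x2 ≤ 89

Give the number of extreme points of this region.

Of the 28 pairwise boundary intersections, those satisfying every inequality are:
  (52/11, 0)
  (30/7, 17/7)
  (0, 0)
  (0, 31/4)
  (13/5, 29/5)

5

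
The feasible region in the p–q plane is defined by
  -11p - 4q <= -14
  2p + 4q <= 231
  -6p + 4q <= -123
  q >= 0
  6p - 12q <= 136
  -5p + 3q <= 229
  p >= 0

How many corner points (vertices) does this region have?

Intersecting each pair of boundary lines and keeping only the points that satisfy every inequality leaves:
  (177/4, 285/8)
  (829/12, 557/24)
  (41/2, 0)
  (68/3, 0)

4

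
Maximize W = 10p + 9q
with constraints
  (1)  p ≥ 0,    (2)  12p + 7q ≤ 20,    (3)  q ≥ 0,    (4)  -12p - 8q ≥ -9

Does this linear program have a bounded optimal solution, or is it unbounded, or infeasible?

Feasible corners and W = 10p + 9q:
  (0, 0) → W = 0
  (0, 9/8) → W = 81/8
  (3/4, 0) → W = 15/2
The feasible region has finitely many vertices and no improving ray; the maximum is 81/8 at (0, 9/8).

bounded optimum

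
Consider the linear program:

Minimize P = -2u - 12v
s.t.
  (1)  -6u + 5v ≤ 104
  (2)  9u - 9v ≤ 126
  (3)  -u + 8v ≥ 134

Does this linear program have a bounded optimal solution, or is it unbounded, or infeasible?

From the feasible point (-162/43, 700/43), moving in the direction (9, 9) keeps every constraint satisfied while P decreases without bound.

unbounded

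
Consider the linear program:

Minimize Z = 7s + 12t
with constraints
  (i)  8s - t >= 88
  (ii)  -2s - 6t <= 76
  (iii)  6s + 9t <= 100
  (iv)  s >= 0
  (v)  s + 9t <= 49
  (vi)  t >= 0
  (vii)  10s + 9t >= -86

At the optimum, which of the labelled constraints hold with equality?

(i) and (vi)

Feasible corners and Z = 7s + 12t:
  (446/39, 136/39) → Z = 4754/39
  (11, 0) → Z = 77
  (50/3, 0) → Z = 350/3

The minimum is at (11, 0). Substituting into each constraint, equality holds for (i) and (vi); the remaining constraints have slack.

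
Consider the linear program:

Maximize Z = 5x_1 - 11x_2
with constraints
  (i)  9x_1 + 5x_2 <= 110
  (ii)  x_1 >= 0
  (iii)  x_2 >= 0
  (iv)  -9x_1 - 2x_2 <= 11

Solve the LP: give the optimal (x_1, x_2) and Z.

x_1 = 110/9, x_2 = 0, maximum Z = 550/9

Feasible corners and Z = 5x_1 - 11x_2:
  (0, 22) → Z = -242
  (110/9, 0) → Z = 550/9
  (0, 0) → Z = 0

At the optimal vertex, 9x_1 + 5x_2 = 110 and x_2 = 0.
Solving simultaneously gives x_1 = 110/9, x_2 = 0.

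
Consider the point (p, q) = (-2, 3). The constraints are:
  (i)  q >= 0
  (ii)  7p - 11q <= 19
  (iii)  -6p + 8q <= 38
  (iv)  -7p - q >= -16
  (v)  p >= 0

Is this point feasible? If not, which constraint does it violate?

Constraint (v): p = -2, which is not ≥ 0. All other constraints are satisfied.

not feasible — violates (v)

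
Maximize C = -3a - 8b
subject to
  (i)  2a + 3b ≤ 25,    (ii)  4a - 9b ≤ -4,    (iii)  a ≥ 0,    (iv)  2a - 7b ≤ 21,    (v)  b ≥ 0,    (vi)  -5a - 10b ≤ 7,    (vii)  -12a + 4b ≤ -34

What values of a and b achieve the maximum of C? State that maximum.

Extreme points and C = -3a - 8b:
  (71/10, 18/5) → C = -501/10
  (101/22, 58/11) → C = -1231/22
  (7/2, 2) → C = -53/2

a = 7/2, b = 2, maximum C = -53/2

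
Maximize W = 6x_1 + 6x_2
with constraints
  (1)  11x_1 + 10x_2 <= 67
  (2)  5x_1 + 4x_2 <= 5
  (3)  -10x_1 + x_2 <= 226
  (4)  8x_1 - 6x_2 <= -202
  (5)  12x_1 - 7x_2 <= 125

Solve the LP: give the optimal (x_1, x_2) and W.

Corner points and W = 6x_1 + 6x_2:
  (-899/45, 236/9) → W = 562/15
  (-389/31, 525/31) → W = 816/31
  (-577/26, 53/13) → W = -1413/13

x_1 = -899/45, x_2 = 236/9, maximum W = 562/15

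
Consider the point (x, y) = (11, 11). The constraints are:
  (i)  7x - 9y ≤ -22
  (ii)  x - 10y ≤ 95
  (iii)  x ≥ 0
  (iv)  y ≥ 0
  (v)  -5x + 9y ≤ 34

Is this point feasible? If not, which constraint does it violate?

Constraint (v): -5x + 9y = 44, which is not ≤ 34. All other constraints are satisfied.

not feasible — violates (v)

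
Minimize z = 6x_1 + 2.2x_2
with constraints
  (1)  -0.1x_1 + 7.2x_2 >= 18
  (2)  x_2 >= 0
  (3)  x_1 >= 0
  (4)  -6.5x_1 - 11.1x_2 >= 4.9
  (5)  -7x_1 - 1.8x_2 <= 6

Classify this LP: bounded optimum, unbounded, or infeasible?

infeasible

The boundaries -0.1x_1 + 7.2x_2 = 18 and x_1 = 0 meet at (0, 2.5), but that point violates -6.5x_1 - 11.1x_2 ≥ 4.9. Every candidate vertex is excluded by some other constraint, so the feasible region is empty.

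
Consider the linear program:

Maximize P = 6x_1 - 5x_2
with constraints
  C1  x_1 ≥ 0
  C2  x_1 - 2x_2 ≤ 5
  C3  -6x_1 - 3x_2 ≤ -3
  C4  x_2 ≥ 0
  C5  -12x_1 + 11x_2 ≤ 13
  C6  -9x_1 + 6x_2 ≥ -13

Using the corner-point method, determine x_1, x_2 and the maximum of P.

x_1 = 13/9, x_2 = 0, maximum P = 26/3

Extreme points and P = 6x_1 - 5x_2:
  (0, 1) → P = -5
  (0, 13/11) → P = -65/11
  (1/2, 0) → P = 3
  (13/9, 0) → P = 26/3
  (221/27, 91/9) → P = -13/9

The optimum lies where x_2 = 0 and -9x_1 + 6x_2 = -13.
Solving simultaneously gives x_1 = 13/9, x_2 = 0.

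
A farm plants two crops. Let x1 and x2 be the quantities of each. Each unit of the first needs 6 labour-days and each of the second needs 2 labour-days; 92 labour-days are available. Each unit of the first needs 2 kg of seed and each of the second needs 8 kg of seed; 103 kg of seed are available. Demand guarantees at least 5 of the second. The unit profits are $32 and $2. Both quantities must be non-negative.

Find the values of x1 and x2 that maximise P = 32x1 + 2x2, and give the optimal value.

The optimum lies where 6x1 + 2x2 = 92 and x2 = 5.
Solving simultaneously gives x1 = 41/3, x2 = 5.

x1 = 41/3, x2 = 5, maximum P = 1342/3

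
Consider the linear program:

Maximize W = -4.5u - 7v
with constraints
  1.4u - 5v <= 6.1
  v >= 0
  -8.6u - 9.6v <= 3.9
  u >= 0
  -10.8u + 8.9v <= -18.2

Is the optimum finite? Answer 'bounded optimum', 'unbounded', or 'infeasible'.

bounded optimum

Corner points and W = -4.5u - 7v:
  (61/14, 0) → W = -549/28
  (91/54, 0) → W = -91/12
The feasible region has finitely many vertices and no improving ray; the maximum is -91/12 at (91/54, 0).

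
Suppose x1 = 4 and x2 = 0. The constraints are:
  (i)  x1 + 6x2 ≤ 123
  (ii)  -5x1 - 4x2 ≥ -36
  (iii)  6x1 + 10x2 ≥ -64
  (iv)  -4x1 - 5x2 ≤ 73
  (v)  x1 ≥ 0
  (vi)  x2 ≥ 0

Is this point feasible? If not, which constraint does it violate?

(i): 4 ≤ 123 ✓
(ii): -20 ≥ -36 ✓
(iii): 24 ≥ -64 ✓
(iv): -16 ≤ 73 ✓
(v): 4 ≥ 0 ✓
(vi): 0 ≥ 0 ✓

feasible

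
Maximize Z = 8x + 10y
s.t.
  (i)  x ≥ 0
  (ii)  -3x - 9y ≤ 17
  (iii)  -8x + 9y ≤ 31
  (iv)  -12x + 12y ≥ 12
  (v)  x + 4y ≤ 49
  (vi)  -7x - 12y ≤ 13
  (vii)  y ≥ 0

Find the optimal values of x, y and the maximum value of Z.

x = 9, y = 10, maximum Z = 172

Extreme points and Z = 8x + 10y:
  (0, 31/9) → Z = 310/9
  (0, 1) → Z = 10
  (317/41, 423/41) → Z = 6766/41
  (9, 10) → Z = 172

The binding constraints are -12x + 12y = 12 and x + 4y = 49.
Solving simultaneously gives x = 9, y = 10.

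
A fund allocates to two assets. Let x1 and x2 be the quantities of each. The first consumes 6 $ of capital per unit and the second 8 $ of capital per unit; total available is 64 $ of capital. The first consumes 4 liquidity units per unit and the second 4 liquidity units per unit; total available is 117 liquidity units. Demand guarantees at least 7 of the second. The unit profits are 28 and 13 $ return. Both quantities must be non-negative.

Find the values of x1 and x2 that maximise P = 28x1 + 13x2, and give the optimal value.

x1 = 4/3, x2 = 7, maximum P = 385/3

Extreme points and P = 28x1 + 13x2:
  (0, 8) → P = 104
  (0, 7) → P = 91
  (4/3, 7) → P = 385/3

At the optimal vertex, 6x1 + 8x2 = 64 and x2 = 7.
Solving simultaneously gives x1 = 4/3, x2 = 7.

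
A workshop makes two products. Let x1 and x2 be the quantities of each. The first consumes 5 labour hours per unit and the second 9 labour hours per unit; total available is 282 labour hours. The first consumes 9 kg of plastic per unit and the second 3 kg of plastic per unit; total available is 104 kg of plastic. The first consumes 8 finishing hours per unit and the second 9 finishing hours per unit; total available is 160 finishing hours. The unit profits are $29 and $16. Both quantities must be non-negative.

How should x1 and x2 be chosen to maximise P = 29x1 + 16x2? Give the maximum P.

Vertices and P = 29x1 + 16x2:
  (0, 0) → P = 0
  (0, 160/9) → P = 2560/9
  (104/9, 0) → P = 3016/9
  (8, 32/3) → P = 1208/3

At the optimal vertex, 9x1 + 3x2 = 104 and 8x1 + 9x2 = 160.
Solving simultaneously gives x1 = 8, x2 = 32/3.

x1 = 8, x2 = 32/3, maximum P = 1208/3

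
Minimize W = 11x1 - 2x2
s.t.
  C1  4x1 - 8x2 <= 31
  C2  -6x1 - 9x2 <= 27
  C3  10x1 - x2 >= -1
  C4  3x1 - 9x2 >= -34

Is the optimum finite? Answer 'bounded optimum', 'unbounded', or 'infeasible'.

Feasible corners and W = 11x1 - 2x2:
  (3/4, -7/2) → W = 61/4
  (551/12, 229/12) → W = 5603/12
  (-3/8, -11/4) → W = 11/8
  (25/87, 337/87) → W = -133/29
The feasible region has finitely many vertices and no improving ray; the minimum is -133/29 at (25/87, 337/87).

bounded optimum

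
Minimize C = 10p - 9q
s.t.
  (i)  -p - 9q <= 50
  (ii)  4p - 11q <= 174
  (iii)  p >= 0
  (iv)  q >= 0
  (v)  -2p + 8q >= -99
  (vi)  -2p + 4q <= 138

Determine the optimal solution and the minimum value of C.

Feasible corners and C = 10p - 9q:
  (87/2, 0) → C = 435
  (0, 0) → C = 0
  (0, 69/2) → C = -621/2
The feasible region is unbounded (it extends along (2, 1), (11, 4)), but C strictly increases along every unbounded feasible direction, so there is no improving ray and the minimum is attained at a vertex.

p = 0, q = 69/2, minimum C = -621/2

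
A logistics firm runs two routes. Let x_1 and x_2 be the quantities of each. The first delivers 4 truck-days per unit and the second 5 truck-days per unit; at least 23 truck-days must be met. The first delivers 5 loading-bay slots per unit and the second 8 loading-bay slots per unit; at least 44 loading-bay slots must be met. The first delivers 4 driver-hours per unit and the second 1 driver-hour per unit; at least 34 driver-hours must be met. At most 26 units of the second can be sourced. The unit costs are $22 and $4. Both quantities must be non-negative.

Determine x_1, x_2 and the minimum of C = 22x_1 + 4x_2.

x_1 = 2, x_2 = 26, minimum C = 148

Extreme points and C = 22x_1 + 4x_2:
  (44/5, 0) → C = 968/5
  (76/9, 2/9) → C = 560/3
  (2, 26) → C = 148
The feasible region is unbounded (it extends along (1, 0)), but C strictly increases along every unbounded feasible direction, so there is no improving ray and the minimum is attained at a vertex.

At the optimal vertex, 4x_1 + x_2 = 34 and x_2 = 26.
Solving simultaneously gives x_1 = 2, x_2 = 26.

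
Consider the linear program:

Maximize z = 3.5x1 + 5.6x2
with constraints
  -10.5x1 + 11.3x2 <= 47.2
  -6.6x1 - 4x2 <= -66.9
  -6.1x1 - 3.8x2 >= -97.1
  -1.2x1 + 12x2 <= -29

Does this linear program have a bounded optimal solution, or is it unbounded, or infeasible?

Feasible corners and z = 3.5x1 + 5.6x2:
  (2297/210, -463/350) → z = 46313/1500
  (31885/1944, -3019/3888) → z = 1031443/19440
The feasible region has finitely many vertices and no improving ray; the maximum is 1031443/19440 at (31885/1944, -3019/3888).

bounded optimum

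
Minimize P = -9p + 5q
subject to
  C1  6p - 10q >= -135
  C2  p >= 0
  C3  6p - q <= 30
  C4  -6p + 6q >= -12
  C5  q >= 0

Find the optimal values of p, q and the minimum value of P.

Feasible corners and P = -9p + 5q:
  (0, 27/2) → P = 135/2
  (145/18, 55/3) → P = 115/6
  (0, 0) → P = 0
  (28/5, 18/5) → P = -162/5
  (2, 0) → P = -18

p = 28/5, q = 18/5, minimum P = -162/5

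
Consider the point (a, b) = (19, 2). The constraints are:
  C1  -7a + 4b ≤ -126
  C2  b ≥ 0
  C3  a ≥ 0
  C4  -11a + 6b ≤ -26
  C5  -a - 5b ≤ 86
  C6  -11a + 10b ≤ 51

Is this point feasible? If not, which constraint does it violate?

not feasible — violates C1

Constraint C1: -7a + 4b = -125, which is not ≤ -126. All other constraints are satisfied.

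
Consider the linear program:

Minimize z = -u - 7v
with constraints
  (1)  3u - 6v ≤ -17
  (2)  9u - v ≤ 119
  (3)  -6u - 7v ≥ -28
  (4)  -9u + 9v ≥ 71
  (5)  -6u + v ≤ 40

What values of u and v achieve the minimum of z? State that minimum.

Corner points and z = -u - 7v:
  (-245/117, 226/39) → z = -4501/117
  (-21/4, 17/2) → z = -217/4
  (-289/45, 22/15) → z = -173/45

At the optimal vertex, -6u - 7v = -28 and -6u + v = 40.
Solving simultaneously gives u = -21/4, v = 17/2.

u = -21/4, v = 17/2, minimum z = -217/4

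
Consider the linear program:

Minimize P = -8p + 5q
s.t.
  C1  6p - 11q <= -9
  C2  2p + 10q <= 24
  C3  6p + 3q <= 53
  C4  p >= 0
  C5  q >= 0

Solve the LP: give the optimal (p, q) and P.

Feasible corners and P = -8p + 5q:
  (87/41, 81/41) → P = -291/41
  (0, 9/11) → P = 45/11
  (0, 12/5) → P = 12

At the optimal vertex, 6p - 11q = -9 and 2p + 10q = 24.
Solving simultaneously gives p = 87/41, q = 81/41.

p = 87/41, q = 81/41, minimum P = -291/41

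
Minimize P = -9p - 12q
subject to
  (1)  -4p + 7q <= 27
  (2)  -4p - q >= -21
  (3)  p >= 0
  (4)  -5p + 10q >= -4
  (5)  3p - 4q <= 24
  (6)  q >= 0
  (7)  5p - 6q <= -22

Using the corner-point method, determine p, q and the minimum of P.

Corner points and P = -9p - 12q:
  (0, 27/7) → P = -324/7
  (8/11, 47/11) → P = -636/11
  (0, 11/3) → P = -44

p = 8/11, q = 47/11, minimum P = -636/11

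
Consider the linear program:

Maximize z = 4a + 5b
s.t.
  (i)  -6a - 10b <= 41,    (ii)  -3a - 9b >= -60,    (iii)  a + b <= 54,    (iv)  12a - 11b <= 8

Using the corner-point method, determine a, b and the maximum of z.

a = 244/47, b = 232/47, maximum z = 2136/47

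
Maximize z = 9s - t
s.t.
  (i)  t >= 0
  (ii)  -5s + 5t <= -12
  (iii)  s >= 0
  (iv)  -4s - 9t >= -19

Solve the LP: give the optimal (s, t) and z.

Feasible corners and z = 9s - t:
  (12/5, 0) → z = 108/5
  (19/4, 0) → z = 171/4
  (203/65, 47/65) → z = 356/13

s = 19/4, t = 0, maximum z = 171/4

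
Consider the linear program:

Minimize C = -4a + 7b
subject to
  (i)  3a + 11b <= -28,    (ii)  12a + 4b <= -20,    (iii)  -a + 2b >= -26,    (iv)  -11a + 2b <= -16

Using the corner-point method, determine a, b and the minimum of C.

a = 16/7, b = -83/7, minimum C = -645/7

Vertices and C = -4a + 7b:
  (16/7, -83/7) → C = -645/7
  (6/17, -103/17) → C = -745/17
  (-1, -27/2) → C = -181/2

The optimum lies where 12a + 4b = -20 and -a + 2b = -26.
Solving simultaneously gives a = 16/7, b = -83/7.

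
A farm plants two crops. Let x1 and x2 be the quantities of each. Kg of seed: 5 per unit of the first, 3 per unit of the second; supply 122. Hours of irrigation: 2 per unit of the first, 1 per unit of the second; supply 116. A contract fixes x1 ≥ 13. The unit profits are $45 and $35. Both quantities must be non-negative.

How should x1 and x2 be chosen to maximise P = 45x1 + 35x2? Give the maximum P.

x1 = 13, x2 = 19, maximum P = 1250

Feasible corners and P = 45x1 + 35x2:
  (122/5, 0) → P = 1098
  (13, 0) → P = 585
  (13, 19) → P = 1250

The binding constraints are 5x1 + 3x2 = 122 and x1 = 13.
Solving simultaneously gives x1 = 13, x2 = 19.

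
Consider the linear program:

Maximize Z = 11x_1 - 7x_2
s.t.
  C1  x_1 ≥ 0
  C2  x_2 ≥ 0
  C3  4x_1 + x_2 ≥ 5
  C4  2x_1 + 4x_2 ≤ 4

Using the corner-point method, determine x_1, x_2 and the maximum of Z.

Extreme points and Z = 11x_1 - 7x_2:
  (5/4, 0) → Z = 55/4
  (2, 0) → Z = 22
  (8/7, 3/7) → Z = 67/7

The optimum lies where x_2 = 0 and 2x_1 + 4x_2 = 4.
Solving simultaneously gives x_1 = 2, x_2 = 0.

x_1 = 2, x_2 = 0, maximum Z = 22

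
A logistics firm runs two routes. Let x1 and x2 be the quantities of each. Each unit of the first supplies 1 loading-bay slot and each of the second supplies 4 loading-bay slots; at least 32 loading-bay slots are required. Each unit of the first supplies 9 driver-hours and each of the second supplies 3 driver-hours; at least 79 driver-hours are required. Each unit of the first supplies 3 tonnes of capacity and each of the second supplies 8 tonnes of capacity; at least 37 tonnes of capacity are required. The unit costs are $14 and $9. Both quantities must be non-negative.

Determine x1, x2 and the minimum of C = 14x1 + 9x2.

Feasible corners and C = 14x1 + 9x2:
  (0, 79/3) → C = 237
  (32, 0) → C = 448
  (20/3, 19/3) → C = 451/3
The feasible region is unbounded (it extends along (0, 1), (1, 0)), but C strictly increases along every unbounded feasible direction, so there is no improving ray and the minimum is attained at a vertex.

The binding constraints are x1 + 4x2 = 32 and 9x1 + 3x2 = 79.
Solving simultaneously gives x1 = 20/3, x2 = 19/3.

x1 = 20/3, x2 = 19/3, minimum C = 451/3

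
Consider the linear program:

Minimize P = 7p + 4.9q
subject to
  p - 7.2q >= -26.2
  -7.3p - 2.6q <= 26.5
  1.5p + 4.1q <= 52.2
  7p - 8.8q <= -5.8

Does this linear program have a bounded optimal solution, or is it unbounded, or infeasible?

Feasible corners and P = 7p + 4.9q:
  (-6473/1379, 4119/1379) → P = -35897/1970
  (59/13, 111/26) → P = 13699/260
  (-2069/687, -1193/687) → P = -203287/6870
The feasible region has finitely many vertices and no improving ray; the minimum is -203287/6870 at (-2069/687, -1193/687).

bounded optimum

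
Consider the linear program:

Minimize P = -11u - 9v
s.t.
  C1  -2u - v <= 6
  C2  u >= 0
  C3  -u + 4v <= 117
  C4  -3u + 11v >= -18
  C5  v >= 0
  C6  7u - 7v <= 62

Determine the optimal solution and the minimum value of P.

u = 1067/21, v = 881/21, minimum P = -19666/21

Feasible corners and P = -11u - 9v:
  (0, 117/4) → P = -1053/4
  (0, 0) → P = 0
  (1067/21, 881/21) → P = -19666/21
  (6, 0) → P = -66
  (139/14, 15/14) → P = -832/7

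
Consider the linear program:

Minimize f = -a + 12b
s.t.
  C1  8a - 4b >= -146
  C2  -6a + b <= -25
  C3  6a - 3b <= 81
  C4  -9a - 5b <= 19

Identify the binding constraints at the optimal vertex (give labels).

C3 and C4

Vertices and f = -a + 12b:
  (123/8, 269/4) → f = 6333/8
  (106/39, -113/13) → f = -4174/39
  (116/19, -281/19) → f = -3488/19
The feasible region is unbounded (it extends along (1, 2)), but f strictly increases along every unbounded feasible direction, so there is no improving ray and the minimum is attained at a vertex.

The minimum is at (116/19, -281/19). Substituting into each constraint, equality holds for C3 and C4; the remaining constraints have slack.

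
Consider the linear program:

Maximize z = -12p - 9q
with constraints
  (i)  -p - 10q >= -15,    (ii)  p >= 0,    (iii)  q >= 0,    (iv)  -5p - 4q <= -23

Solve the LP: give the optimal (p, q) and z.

Corner points and z = -12p - 9q:
  (15, 0) → z = -180
  (85/23, 26/23) → z = -1254/23
  (23/5, 0) → z = -276/5

The binding constraints are -p - 10q = -15 and -5p - 4q = -23.
Solving simultaneously gives p = 85/23, q = 26/23.

p = 85/23, q = 26/23, maximum z = -1254/23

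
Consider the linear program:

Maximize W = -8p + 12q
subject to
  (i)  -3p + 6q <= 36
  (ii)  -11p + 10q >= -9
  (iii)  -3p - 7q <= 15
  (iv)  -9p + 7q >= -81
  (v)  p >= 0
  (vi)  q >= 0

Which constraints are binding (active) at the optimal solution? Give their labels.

Feasible corners and W = -8p + 12q:
  (23/2, 47/4) → W = 49
  (0, 6) → W = 72
  (9/11, 0) → W = -72/11
  (0, 0) → W = 0

The maximum is at (0, 6). Substituting into each constraint, equality holds for (i) and (v); the remaining constraints have slack.

(i) and (v)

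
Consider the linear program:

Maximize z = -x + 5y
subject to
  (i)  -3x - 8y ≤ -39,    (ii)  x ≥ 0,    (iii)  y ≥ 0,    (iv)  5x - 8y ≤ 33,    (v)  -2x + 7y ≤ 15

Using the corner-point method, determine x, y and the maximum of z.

x = 351/19, y = 141/19, maximum z = 354/19

Feasible corners and z = -x + 5y:
  (9, 3/2) → z = -3/2
  (153/37, 123/37) → z = 462/37
  (351/19, 141/19) → z = 354/19

The binding constraints are 5x - 8y = 33 and -2x + 7y = 15.
Solving simultaneously gives x = 351/19, y = 141/19.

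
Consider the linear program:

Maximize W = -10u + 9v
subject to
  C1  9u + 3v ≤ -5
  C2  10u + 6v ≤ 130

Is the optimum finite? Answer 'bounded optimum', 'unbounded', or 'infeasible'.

unbounded

From the feasible point (-35/2, 305/6), moving in the direction (-6, 10) keeps every constraint satisfied while W increases without bound.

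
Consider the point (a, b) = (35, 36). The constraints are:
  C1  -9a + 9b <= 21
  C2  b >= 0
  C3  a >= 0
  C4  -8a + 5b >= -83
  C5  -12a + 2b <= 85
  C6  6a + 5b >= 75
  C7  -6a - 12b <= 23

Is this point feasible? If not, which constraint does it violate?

Constraint C4: -8a + 5b = -100, which is not ≥ -83. All other constraints are satisfied.

not feasible — violates C4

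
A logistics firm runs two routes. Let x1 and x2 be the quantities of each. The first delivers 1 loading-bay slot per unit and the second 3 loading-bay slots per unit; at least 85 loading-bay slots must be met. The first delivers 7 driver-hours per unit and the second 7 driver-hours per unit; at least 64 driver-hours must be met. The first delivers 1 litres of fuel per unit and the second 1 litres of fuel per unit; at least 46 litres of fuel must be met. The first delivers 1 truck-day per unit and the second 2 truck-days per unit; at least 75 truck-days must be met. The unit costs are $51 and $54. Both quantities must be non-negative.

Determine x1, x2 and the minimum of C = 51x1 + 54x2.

x1 = 17, x2 = 29, minimum C = 2433

The feasible region is unbounded (it extends along (0, 1), (1, 0)), but C strictly increases along every unbounded feasible direction, so there is no improving ray and the minimum is attained at a vertex.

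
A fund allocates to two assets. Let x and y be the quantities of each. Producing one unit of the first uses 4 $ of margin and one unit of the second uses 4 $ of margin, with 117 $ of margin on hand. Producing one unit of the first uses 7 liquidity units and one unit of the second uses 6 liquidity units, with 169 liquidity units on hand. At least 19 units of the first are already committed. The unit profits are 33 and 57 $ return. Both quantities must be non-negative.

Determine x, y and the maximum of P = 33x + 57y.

Vertices and P = 33x + 57y:
  (169/7, 0) → P = 5577/7
  (19, 0) → P = 627
  (19, 6) → P = 969

x = 19, y = 6, maximum P = 969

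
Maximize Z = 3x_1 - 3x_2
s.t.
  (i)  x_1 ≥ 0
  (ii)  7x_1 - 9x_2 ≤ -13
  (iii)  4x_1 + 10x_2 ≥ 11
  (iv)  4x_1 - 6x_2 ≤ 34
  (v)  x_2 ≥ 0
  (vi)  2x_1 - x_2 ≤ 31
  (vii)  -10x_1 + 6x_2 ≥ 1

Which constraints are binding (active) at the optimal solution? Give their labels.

(ii) and (vii)

Feasible corners and Z = 3x_1 - 3x_2:
  (0, 13/9) → Z = -13/3
  (23/16, 41/16) → Z = -27/8
  (187/2, 156) → Z = -375/2
The feasible region is unbounded (it extends along (0, 1), (1, 2)), but Z strictly decreases along every unbounded feasible direction, so there is no improving ray and the maximum is attained at a vertex.

The maximum is at (23/16, 41/16). Substituting into each constraint, equality holds for (ii) and (vii); the remaining constraints have slack.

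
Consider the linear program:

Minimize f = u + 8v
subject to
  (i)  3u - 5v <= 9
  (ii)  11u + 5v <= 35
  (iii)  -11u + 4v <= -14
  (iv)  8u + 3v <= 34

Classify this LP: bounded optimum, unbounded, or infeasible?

bounded optimum

Extreme points and f = u + 8v:
  (22/7, 3/35) → f = 134/35
  (34/43, -57/43) → f = -422/43
  (70/33, 7/3) → f = 686/33
The feasible region has finitely many vertices and no improving ray; the minimum is -422/43 at (34/43, -57/43).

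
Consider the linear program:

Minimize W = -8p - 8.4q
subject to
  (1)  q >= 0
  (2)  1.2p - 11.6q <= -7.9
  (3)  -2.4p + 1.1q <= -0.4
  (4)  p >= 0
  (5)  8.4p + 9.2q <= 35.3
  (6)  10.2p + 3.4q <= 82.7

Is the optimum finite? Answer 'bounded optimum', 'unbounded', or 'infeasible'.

Feasible corners and W = -8p - 8.4q:
  (1333/2652, 162/221) → W = -33742/3315
  (2105/678, 453/452) → W = -112739/3390
  (1417/1044, 226/87) → W = -42646/1305
The feasible region has finitely many vertices and no improving ray; the minimum is -112739/3390 at (2105/678, 453/452).

bounded optimum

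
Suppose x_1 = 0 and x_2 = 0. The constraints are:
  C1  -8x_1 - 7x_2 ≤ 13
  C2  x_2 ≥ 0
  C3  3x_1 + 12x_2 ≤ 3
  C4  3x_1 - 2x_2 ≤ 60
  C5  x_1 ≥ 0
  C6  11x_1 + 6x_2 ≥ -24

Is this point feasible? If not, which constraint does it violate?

feasible

C1: 0 ≤ 13 ✓
C2: 0 ≥ 0 ✓
C3: 0 ≤ 3 ✓
C4: 0 ≤ 60 ✓
C5: 0 ≥ 0 ✓
C6: 0 ≥ -24 ✓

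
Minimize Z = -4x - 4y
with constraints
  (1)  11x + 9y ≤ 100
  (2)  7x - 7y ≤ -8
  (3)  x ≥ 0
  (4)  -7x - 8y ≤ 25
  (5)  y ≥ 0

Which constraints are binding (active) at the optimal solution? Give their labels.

(1) and (3)

Vertices and Z = -4x - 4y:
  (157/35, 197/35) → Z = -1416/35
  (0, 100/9) → Z = -400/9
  (0, 8/7) → Z = -32/7

The minimum is at (0, 100/9). Substituting into each constraint, equality holds for (1) and (3); the remaining constraints have slack.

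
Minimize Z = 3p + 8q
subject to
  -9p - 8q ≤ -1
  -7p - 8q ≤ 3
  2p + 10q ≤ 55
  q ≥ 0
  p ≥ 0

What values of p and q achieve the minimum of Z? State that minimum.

p = 1/9, q = 0, minimum Z = 1/3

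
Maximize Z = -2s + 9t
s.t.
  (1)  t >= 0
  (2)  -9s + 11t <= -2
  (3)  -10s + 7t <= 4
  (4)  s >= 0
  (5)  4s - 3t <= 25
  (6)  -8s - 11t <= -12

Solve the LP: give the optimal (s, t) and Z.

Feasible corners and Z = -2s + 9t:
  (25/4, 0) → Z = -25/2
  (3/2, 0) → Z = -3
  (269/17, 217/17) → Z = 1415/17
  (14/17, 92/187) → Z = 520/187

The binding constraints are -9s + 11t = -2 and 4s - 3t = 25.
Solving simultaneously gives s = 269/17, t = 217/17.

s = 269/17, t = 217/17, maximum Z = 1415/17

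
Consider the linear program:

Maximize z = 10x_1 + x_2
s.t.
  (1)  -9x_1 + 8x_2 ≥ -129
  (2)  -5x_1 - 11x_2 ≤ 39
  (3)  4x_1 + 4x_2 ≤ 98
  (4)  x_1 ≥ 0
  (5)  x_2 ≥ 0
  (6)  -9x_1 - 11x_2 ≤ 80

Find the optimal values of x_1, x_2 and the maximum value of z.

x_1 = 325/17, x_2 = 183/34, maximum z = 6683/34

Extreme points and z = 10x_1 + x_2:
  (325/17, 183/34) → z = 6683/34
  (43/3, 0) → z = 430/3
  (0, 49/2) → z = 49/2
  (0, 0) → z = 0

At the optimal vertex, -9x_1 + 8x_2 = -129 and 4x_1 + 4x_2 = 98.
Solving simultaneously gives x_1 = 325/17, x_2 = 183/34.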